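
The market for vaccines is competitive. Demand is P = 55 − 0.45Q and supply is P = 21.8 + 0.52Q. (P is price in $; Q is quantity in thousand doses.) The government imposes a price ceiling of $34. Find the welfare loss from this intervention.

Competitive equilibrium: 55 − 0.45Q = 21.8 + 0.52Q → Q* = 34.2268, P* = 39.5979.
At the ceiling P = 34, quantity supplied = (34 − 21.8)/0.52 = 23.4615.
Willingness to pay at Q' = 23.4615: 55 − 0.45·23.4615 = 44.4423.
ΔQ = 34.2268 − 23.4615 = 10.7653; wedge = 44.4423 − 34 = 10.4423.
Welfare loss = ½ × 10.7653 × 10.4423 = $56.21 thousand.

$56.21 thousand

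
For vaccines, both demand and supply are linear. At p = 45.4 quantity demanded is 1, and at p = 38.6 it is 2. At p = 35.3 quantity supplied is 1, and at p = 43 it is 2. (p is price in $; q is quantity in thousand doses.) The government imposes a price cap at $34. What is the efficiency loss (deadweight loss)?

$5.43 thousand

Demand slope = (38.6 − 45.4)/(2 − 1) = −6.8, so p = 52.2 − 6.8q.
Supply slope = (43 − 35.3)/(2 − 1) = 7.7, so p = 27.6 + 7.7q.
Competitive equilibrium: 52.2 − 6.8q = 27.6 + 7.7q → q* = 1.6966, p* = 40.6634.
At the ceiling p = 34, quantity supplied = (34 − 27.6)/7.7 = 0.8312.
Willingness to pay at q' = 0.8312: 52.2 − 6.8·0.8312 = 46.5478.
Δq = 1.6966 − 0.8312 = 0.8654; wedge = 46.5478 − 34 = 12.5478.
DWL = ½ × 0.8654 × 12.5478 = $5.43 thousand.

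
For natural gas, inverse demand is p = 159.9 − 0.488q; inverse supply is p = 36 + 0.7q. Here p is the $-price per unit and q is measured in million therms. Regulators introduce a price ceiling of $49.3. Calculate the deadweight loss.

Competitive equilibrium: 159.9 − 0.488q = 36 + 0.7q → q* = 104.2929, p* = 109.0051.
At the ceiling p = 49.3, quantity supplied = (49.3 − 36)/0.7 = 19.
Willingness to pay at q' = 19: 159.9 − 0.488·19 = 150.628.
Δq = 104.2929 − 19 = 85.2929; wedge = 150.628 − 49.3 = 101.328.
DWL = ½ × 85.2929 × 101.328 = $4321.28 million.

$4321.28 million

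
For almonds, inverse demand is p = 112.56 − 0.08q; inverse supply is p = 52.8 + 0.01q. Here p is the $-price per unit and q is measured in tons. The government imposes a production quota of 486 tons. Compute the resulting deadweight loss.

Competitive equilibrium: 112.56 − 0.08q = 52.8 + 0.01q → q* = 664, p* = 59.44.
At q = 486: demand price = 112.56 − 0.08·486 = 73.68; supply price = 52.8 + 0.01·486 = 57.66.
Δq = 664 − 486 = 178; wedge = 73.68 − 57.66 = 16.02.
DWL = ½ × 178 × 16.02 = $1425.78.

$1425.78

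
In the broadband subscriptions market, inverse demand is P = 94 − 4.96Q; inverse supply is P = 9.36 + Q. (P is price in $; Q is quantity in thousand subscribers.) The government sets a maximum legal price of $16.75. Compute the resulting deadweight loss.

$138.26 thousand

Competitive equilibrium: 94 − 4.96Q = 9.36 + Q → Q* = 14.20134, P* = 23.56134.
At the ceiling P = 16.75, quantity supplied = (16.75 − 9.36)/1 = 7.39.
Willingness to pay at Q' = 7.39: 94 − 4.96·7.39 = 57.3456.
ΔQ = 14.20134 − 7.39 = 6.81134; wedge = 57.3456 − 16.75 = 40.5956.
Deadweight loss = ½ × 6.81134 × 40.5956 = $138.26 thousand.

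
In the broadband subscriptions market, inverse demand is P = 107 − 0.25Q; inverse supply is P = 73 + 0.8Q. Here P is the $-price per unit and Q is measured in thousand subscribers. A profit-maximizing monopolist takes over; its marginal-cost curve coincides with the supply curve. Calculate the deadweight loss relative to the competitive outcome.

Competitive equilibrium: 107 − 0.25Q = 73 + 0.8Q → Q* = 32.381, P* = 98.9048.
Marginal revenue: MR = 107 − 0.5Q. Set MR = MC: 107 − 0.5Q = 73 + 0.8Q → Q_m = 26.1538.
Price P_m = 107 − 0.25·26.1538 = 100.4616; MC(Q_m) = 73 + 0.8·26.1538 = 93.923.
Competitive Q* = 32.381, so ΔQ = 6.2272; wedge = 100.4616 − 93.923 = 6.5386.
Welfare loss = ½ × 6.2272 × 6.5386 = $20.36 thousand.

$20.36 thousand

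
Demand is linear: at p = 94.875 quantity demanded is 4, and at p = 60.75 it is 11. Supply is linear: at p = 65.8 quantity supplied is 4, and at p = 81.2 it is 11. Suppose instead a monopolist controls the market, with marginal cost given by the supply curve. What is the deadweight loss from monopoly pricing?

38.72

Demand slope = (60.75 − 94.875)/(11 − 4) = −4.875, so p = 114.375 − 4.875q.
Supply slope = (81.2 − 65.8)/(11 − 4) = 2.2, so p = 57 + 2.2q.
Competitive equilibrium: 114.375 − 4.875q = 57 + 2.2q → q* = 8.1095, p* = 74.841.
Marginal revenue: MR = 114.375 − 9.75q. Set MR = MC: 114.375 − 9.75q = 57 + 2.2q → q_m = 4.8013.
Price p_m = 114.375 − 4.875·4.8013 = 90.9687; MC(q_m) = 57 + 2.2·4.8013 = 67.5629.
Competitive q* = 8.1095, so Δq = 3.3082; wedge = 90.9687 − 67.5629 = 23.4058.
Welfare loss = ½ × 3.3082 × 23.4058 = 38.72.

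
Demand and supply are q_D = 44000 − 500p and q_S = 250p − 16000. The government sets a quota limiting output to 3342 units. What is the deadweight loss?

In inverse form: demand p = 88 − 0.002q, supply p = 64 + 0.004q.
Competitive equilibrium: 88 − 0.002q = 64 + 0.004q → q* = 4000, p* = 80.
At q = 3342: demand price = 88 − 0.002·3342 = 81.316; supply price = 64 + 0.004·3342 = 77.368.
Δq = 4000 − 3342 = 658; wedge = 81.316 − 77.368 = 3.948.
Welfare loss = ½ × 658 × 3.948 = 1298.892.

1298.892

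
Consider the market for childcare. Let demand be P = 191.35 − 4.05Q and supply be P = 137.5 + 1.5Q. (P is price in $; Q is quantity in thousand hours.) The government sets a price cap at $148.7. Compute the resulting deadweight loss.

$13.87 thousand

Competitive equilibrium: 191.35 − 4.05Q = 137.5 + 1.5Q → Q* = 9.7027, P* = 152.0541.
At the ceiling P = 148.7, quantity supplied = (148.7 − 137.5)/1.5 = 7.4667.
Willingness to pay at Q' = 7.4667: 191.35 − 4.05·7.4667 = 161.1099.
ΔQ = 9.7027 − 7.4667 = 2.236; wedge = 161.1099 − 148.7 = 12.4099.
DWL = ½ × 2.236 × 12.4099 = $13.87 thousand.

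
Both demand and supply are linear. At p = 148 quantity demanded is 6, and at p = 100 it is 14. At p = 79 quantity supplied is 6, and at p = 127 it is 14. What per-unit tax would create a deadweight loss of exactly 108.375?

51

Demand slope = (100 − 148)/(14 − 6) = −6, so p = 184 − 6q.
Supply slope = (127 − 79)/(14 − 6) = 6, so p = 43 + 6q.
Competitive equilibrium: 184 − 6q = 43 + 6q → q* = 11.75, p* = 113.5.
A tax t gives Δq = t/12 and wedge t, so DWL = t²/24.
t²/24 = 108.375 → t² = 2601 → t = 51.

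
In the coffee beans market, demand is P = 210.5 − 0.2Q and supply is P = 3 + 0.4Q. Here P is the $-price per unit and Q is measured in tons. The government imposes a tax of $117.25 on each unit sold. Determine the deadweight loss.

$11456.30

Competitive equilibrium: 210.5 − 0.2Q = 3 + 0.4Q → Q* = 345.8333, P* = 141.3333.
With the tax, the buyer price exceeds the seller price by 117.25: (210.5 − 0.2Q) − (3 + 0.4Q) = 117.25 → Q' = 150.4167.
ΔQ = 345.8333 − 150.4167 = 195.4166; the wedge equals the tax, 117.25.
Welfare loss = ½ × 195.4166 × 117.25 = $11456.30.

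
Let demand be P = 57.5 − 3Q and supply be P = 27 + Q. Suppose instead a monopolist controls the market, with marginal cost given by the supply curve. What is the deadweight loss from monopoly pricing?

Competitive equilibrium: 57.5 − 3Q = 27 + Q → Q* = 7.625, P* = 34.625.
Marginal revenue: MR = 57.5 − 6Q. Set MR = MC: 57.5 − 6Q = 27 + Q → Q_m = 4.3571.
Price P_m = 57.5 − 3·4.3571 = 44.4287; MC(Q_m) = 27 + 1·4.3571 = 31.3571.
Competitive Q* = 7.625, so ΔQ = 3.2679; wedge = 44.4287 − 31.3571 = 13.0716.
The triangle = ½ × 3.2679 × 13.0716 = 21.36.

21.36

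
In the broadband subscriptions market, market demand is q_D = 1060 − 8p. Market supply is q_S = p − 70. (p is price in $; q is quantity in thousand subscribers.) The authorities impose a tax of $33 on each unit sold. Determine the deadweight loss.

In inverse form: demand p = 132.5 − 0.125q, supply p = 70 + q.
Competitive equilibrium: 132.5 − 0.125q = 70 + q → q* = 55.5556, p* = 125.5556.
With the tax, the buyer price exceeds the seller price by 33: (132.5 − 0.125q) − (70 + q) = 33 → q' = 26.2222.
Δq = 55.5556 − 26.2222 = 29.3334; the wedge equals the tax, 33.
Welfare loss = ½ × 29.3334 × 33 = $484 thousand.

$484 thousand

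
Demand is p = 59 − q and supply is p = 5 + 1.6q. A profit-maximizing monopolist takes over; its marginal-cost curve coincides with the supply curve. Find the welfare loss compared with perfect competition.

Competitive equilibrium: 59 − q = 5 + 1.6q → q* = 20.7692, p* = 38.2308.
Marginal revenue: MR = 59 − 2q. Set MR = MC: 59 − 2q = 5 + 1.6q → q_m = 15.
Price p_m = 59 − 1·15 = 44; MC(q_m) = 5 + 1.6·15 = 29.
Competitive q* = 20.7692, so Δq = 5.7692; wedge = 44 − 29 = 15.
Welfare loss = ½ × 5.7692 × 15 = 43.27.

43.27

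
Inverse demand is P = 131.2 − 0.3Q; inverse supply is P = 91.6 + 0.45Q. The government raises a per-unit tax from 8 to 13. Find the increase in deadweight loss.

70

Competitive equilibrium: 131.2 − 0.3Q = 91.6 + 0.45Q → Q* = 52.8, P* = 115.36.
For a per-unit tax t: ΔQ = t/0.75, so DWL = ½·t·(t/0.75) = t²/1.5.
At t = 8: DWL = 42.667. At t = 13: DWL = 112.667.
Increase = 112.667 − 42.667 = 70.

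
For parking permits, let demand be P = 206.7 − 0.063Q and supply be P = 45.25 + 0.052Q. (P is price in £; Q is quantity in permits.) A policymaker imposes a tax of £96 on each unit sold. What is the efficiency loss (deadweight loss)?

Competitive equilibrium: 206.7 − 0.063Q = 45.25 + 0.052Q → Q* = 1403.91304, P* = 118.25348.
With the tax, the buyer price exceeds the seller price by 96: (206.7 − 0.063Q) − (45.25 + 0.052Q) = 96 → Q' = 569.13043.
ΔQ = 1403.91304 − 569.13043 = 834.78261; the wedge equals the tax, 96.
The triangle = ½ × 834.78261 × 96 = £40069.57.

£40069.57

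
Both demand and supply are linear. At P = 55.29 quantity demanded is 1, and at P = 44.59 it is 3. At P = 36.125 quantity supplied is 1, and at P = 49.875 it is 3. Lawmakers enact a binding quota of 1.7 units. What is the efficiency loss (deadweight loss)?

4.60

Demand slope = (44.59 − 55.29)/(3 − 1) = −5.35, so P = 60.64 − 5.35Q.
Supply slope = (49.875 − 36.125)/(3 − 1) = 6.875, so P = 29.25 + 6.875Q.
Competitive equilibrium: 60.64 − 5.35Q = 29.25 + 6.875Q → Q* = 2.5677, P* = 46.9029.
At Q = 1.7: demand price = 60.64 − 5.35·1.7 = 51.545; supply price = 29.25 + 6.875·1.7 = 40.9375.
ΔQ = 2.5677 − 1.7 = 0.8677; wedge = 51.545 − 40.9375 = 10.6075.
Deadweight loss = ½ × 0.8677 × 10.6075 = 4.60.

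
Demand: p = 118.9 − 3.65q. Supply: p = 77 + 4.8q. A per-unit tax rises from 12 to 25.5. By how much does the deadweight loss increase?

Competitive equilibrium: 118.9 − 3.65q = 77 + 4.8q → q* = 4.9586, p* = 100.8012.
For a per-unit tax t: Δq = t/8.45, so DWL = ½·t·(t/8.45) = t²/16.9.
At t = 12: DWL = 8.521. At t = 25.5: DWL = 38.476.
Increase = 38.476 − 8.521 = 29.96.

29.96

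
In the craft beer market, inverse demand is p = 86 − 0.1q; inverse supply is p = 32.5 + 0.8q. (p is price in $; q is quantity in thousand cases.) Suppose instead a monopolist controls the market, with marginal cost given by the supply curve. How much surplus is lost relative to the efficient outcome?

$15.90 thousand

Competitive equilibrium: 86 − 0.1q = 32.5 + 0.8q → q* = 59.4444, p* = 80.0556.
Marginal revenue: MR = 86 − 0.2q. Set MR = MC: 86 − 0.2q = 32.5 + 0.8q → q_m = 53.5.
Price p_m = 86 − 0.1·53.5 = 80.65; MC(q_m) = 32.5 + 0.8·53.5 = 75.3.
Competitive q* = 59.4444, so Δq = 5.9444; wedge = 80.65 − 75.3 = 5.35.
Deadweight loss = ½ × 5.9444 × 5.35 = $15.90 thousand.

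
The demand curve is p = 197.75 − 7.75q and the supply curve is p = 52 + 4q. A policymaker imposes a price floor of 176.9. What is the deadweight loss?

554.37

Competitive equilibrium: 197.75 − 7.75q = 52 + 4q → q* = 12.4043, p* = 101.617.
At the floor p = 176.9, quantity demanded = (197.75 − 176.9)/7.75 = 2.6903.
Sellers' marginal cost at q' = 2.6903: 52 + 4·2.6903 = 62.7612.
Δq = 12.4043 − 2.6903 = 9.714; wedge = 176.9 − 62.7612 = 114.1388.
DWL = ½ × 9.714 × 114.1388 = 554.37.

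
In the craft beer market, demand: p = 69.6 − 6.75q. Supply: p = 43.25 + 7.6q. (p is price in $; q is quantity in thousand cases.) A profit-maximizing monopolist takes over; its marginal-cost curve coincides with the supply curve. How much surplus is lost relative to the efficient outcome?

Competitive equilibrium: 69.6 − 6.75q = 43.25 + 7.6q → q* = 1.8362, p* = 57.2054.
Marginal revenue: MR = 69.6 − 13.5q. Set MR = MC: 69.6 − 13.5q = 43.25 + 7.6q → q_m = 1.2488.
Price p_m = 69.6 − 6.75·1.2488 = 61.1706; MC(q_m) = 43.25 + 7.6·1.2488 = 52.7409.
Competitive q* = 1.8362, so Δq = 0.5874; wedge = 61.1706 − 52.7409 = 8.4297.
DWL = ½ × 0.5874 × 8.4297 = $2.48 thousand.

$2.48 thousand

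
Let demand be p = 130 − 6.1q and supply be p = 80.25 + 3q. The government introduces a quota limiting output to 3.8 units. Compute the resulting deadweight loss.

12.64

Competitive equilibrium: 130 − 6.1q = 80.25 + 3q → q* = 5.467, p* = 96.6511.
At q = 3.8: demand price = 130 − 6.1·3.8 = 106.82; supply price = 80.25 + 3·3.8 = 91.65.
Δq = 5.467 − 3.8 = 1.667; wedge = 106.82 − 91.65 = 15.17.
Deadweight loss = ½ × 1.667 × 15.17 = 12.64.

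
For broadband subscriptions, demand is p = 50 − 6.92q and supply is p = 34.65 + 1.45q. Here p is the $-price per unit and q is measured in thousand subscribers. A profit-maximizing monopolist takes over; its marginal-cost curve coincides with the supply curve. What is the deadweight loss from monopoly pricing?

Competitive equilibrium: 50 − 6.92q = 34.65 + 1.45q → q* = 1.8339, p* = 37.3092.
Marginal revenue: MR = 50 − 13.84q. Set MR = MC: 50 − 13.84q = 34.65 + 1.45q → q_m = 1.0039.
Price p_m = 50 − 6.92·1.0039 = 43.053; MC(q_m) = 34.65 + 1.45·1.0039 = 36.1057.
Competitive q* = 1.8339, so Δq = 0.83; wedge = 43.053 − 36.1057 = 6.9473.
Deadweight loss = ½ × 0.83 × 6.9473 = $2.88 thousand.

$2.88 thousand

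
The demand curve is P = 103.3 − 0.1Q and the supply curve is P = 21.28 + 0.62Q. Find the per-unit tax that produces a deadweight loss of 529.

Competitive equilibrium: 103.3 − 0.1Q = 21.28 + 0.62Q → Q* = 113.9167, P* = 91.9083.
A tax t gives ΔQ = t/0.72 and wedge t, so DWL = t²/1.44.
t²/1.44 = 529 → t² = 761.76 → t = 27.6.

27.6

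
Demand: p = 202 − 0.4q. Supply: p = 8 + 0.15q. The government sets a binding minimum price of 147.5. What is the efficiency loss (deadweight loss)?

12887.16

Competitive equilibrium: 202 − 0.4q = 8 + 0.15q → q* = 352.7273, p* = 60.9091.
At the floor p = 147.5, quantity demanded = (202 − 147.5)/0.4 = 136.25.
Sellers' marginal cost at q' = 136.25: 8 + 0.15·136.25 = 28.4375.
Δq = 352.7273 − 136.25 = 216.4773; wedge = 147.5 − 28.4375 = 119.0625.
Welfare loss = ½ × 216.4773 × 119.0625 = 12887.16.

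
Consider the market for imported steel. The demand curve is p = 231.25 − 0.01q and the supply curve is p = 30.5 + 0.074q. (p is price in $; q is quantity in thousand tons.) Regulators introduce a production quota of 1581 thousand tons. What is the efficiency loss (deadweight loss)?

Competitive equilibrium: 231.25 − 0.01q = 30.5 + 0.074q → q* = 2389.881, p* = 207.3512.
At q = 1581: demand price = 231.25 − 0.01·1581 = 215.44; supply price = 30.5 + 0.074·1581 = 147.494.
Δq = 2389.881 − 1581 = 808.881; wedge = 215.44 − 147.494 = 67.946.
Welfare loss = ½ × 808.881 × 67.946 = $27480.11 thousand.

$27480.11 thousand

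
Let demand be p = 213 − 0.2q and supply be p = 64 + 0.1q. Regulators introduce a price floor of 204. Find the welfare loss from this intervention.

Competitive equilibrium: 213 − 0.2q = 64 + 0.1q → q* = 496.6667, p* = 113.6667.
At the floor p = 204, quantity demanded = (213 − 204)/0.2 = 45.
Sellers' marginal cost at q' = 45: 64 + 0.1·45 = 68.5.
Δq = 496.6667 − 45 = 451.6667; wedge = 204 − 68.5 = 135.5.
DWL = ½ × 451.6667 × 135.5 = 30600.42.

30600.42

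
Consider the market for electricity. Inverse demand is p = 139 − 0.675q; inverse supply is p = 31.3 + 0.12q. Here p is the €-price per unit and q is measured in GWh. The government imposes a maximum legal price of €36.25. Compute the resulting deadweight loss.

€3528.90

Competitive equilibrium: 139 − 0.675q = 31.3 + 0.12q → q* = 135.4717, p* = 47.5566.
At the ceiling p = 36.25, quantity supplied = (36.25 − 31.3)/0.12 = 41.25.
Willingness to pay at q' = 41.25: 139 − 0.675·41.25 = 111.1563.
Δq = 135.4717 − 41.25 = 94.2217; wedge = 111.1563 − 36.25 = 74.9063.
Deadweight loss = ½ × 94.2217 × 74.9063 = €3528.90.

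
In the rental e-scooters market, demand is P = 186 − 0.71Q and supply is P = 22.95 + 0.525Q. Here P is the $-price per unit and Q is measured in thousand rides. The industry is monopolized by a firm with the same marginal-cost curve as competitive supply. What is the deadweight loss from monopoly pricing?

$1434.24 thousand

Competitive equilibrium: 186 − 0.71Q = 22.95 + 0.525Q → Q* = 132.0243, P* = 92.2628.
Marginal revenue: MR = 186 − 1.42Q. Set MR = MC: 186 − 1.42Q = 22.95 + 0.525Q → Q_m = 83.8303.
Price P_m = 186 − 0.71·83.8303 = 126.4805; MC(Q_m) = 22.95 + 0.525·83.8303 = 66.9609.
Competitive Q* = 132.0243, so ΔQ = 48.194; wedge = 126.4805 − 66.9609 = 59.5196.
Deadweight loss = ½ × 48.194 × 59.5196 = $1434.24 thousand.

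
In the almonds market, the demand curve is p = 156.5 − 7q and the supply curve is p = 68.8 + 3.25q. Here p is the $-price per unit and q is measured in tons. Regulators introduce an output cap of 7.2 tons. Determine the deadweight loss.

Competitive equilibrium: 156.5 − 7q = 68.8 + 3.25q → q* = 8.5561, p* = 96.6073.
At q = 7.2: demand price = 156.5 − 7·7.2 = 106.1; supply price = 68.8 + 3.25·7.2 = 92.2.
Δq = 8.5561 − 7.2 = 1.3561; wedge = 106.1 − 92.2 = 13.9.
The triangle = ½ × 1.3561 × 13.9 = $9.42.

$9.42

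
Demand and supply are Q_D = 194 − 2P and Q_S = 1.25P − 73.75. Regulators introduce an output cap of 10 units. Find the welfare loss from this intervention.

In inverse form: demand P = 97 − 0.5Q, supply P = 59 + 0.8Q.
Competitive equilibrium: 97 − 0.5Q = 59 + 0.8Q → Q* = 29.23077, P* = 82.38462.
At Q = 10: demand price = 97 − 0.5·10 = 92; supply price = 59 + 0.8·10 = 67.
ΔQ = 29.23077 − 10 = 19.23077; wedge = 92 − 67 = 25.
The triangle = ½ × 19.23077 × 25 = 240.38.

240.38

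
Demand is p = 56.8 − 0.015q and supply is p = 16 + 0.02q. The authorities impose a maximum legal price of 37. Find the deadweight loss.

234.32

Competitive equilibrium: 56.8 − 0.015q = 16 + 0.02q → q* = 1165.7143, p* = 39.3143.
At the ceiling p = 37, quantity supplied = (37 − 16)/0.02 = 1050.
Willingness to pay at q' = 1050: 56.8 − 0.015·1050 = 41.05.
Δq = 1165.7143 − 1050 = 115.7143; wedge = 41.05 − 37 = 4.05.
DWL = ½ × 115.7143 × 4.05 = 234.32.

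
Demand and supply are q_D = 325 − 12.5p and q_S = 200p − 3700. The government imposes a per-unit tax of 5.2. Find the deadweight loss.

In inverse form: demand p = 26 − 0.08q, supply p = 18.5 + 0.005q.
Competitive equilibrium: 26 − 0.08q = 18.5 + 0.005q → q* = 88.2353, p* = 18.9412.
With the tax, the buyer price exceeds the seller price by 5.2: (26 − 0.08q) − (18.5 + 0.005q) = 5.2 → q' = 27.0588.
Δq = 88.2353 − 27.0588 = 61.1765; the wedge equals the tax, 5.2.
The triangle = ½ × 61.1765 × 5.2 = 159.06.

159.06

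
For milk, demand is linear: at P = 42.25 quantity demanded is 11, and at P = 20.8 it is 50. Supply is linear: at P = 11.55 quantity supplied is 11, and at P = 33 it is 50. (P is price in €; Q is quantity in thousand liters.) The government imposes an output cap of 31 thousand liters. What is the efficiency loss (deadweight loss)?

Demand slope = (20.8 − 42.25)/(50 − 11) = −0.55, so P = 48.3 − 0.55Q.
Supply slope = (33 − 11.55)/(50 − 11) = 0.55, so P = 5.5 + 0.55Q.
Competitive equilibrium: 48.3 − 0.55Q = 5.5 + 0.55Q → Q* = 38.9091, P* = 26.9.
At Q = 31: demand price = 48.3 − 0.55·31 = 31.25; supply price = 5.5 + 0.55·31 = 22.55.
ΔQ = 38.9091 − 31 = 7.9091; wedge = 31.25 − 22.55 = 8.7.
The triangle = ½ × 7.9091 × 8.7 = €34.40 thousand.

€34.40 thousand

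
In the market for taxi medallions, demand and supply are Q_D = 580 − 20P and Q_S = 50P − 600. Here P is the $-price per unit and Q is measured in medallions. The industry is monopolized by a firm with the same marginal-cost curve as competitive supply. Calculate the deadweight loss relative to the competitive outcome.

In inverse form: demand P = 29 − 0.05Q, supply P = 12 + 0.02Q.
Competitive equilibrium: 29 − 0.05Q = 12 + 0.02Q → Q* = 242.85714, P* = 16.85714.
Marginal revenue: MR = 29 − 0.1Q. Set MR = MC: 29 − 0.1Q = 12 + 0.02Q → Q_m = 141.66667.
Price P_m = 29 − 0.05·141.66667 = 21.91667; MC(Q_m) = 12 + 0.02·141.66667 = 14.83333.
Competitive Q* = 242.85714, so ΔQ = 101.19047; wedge = 21.91667 − 14.83333 = 7.08334.
DWL = ½ × 101.19047 × 7.08334 = $358.38.

$358.38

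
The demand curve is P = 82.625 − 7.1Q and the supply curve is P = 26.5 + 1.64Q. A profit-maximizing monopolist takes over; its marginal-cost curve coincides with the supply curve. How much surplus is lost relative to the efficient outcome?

Competitive equilibrium: 82.625 − 7.1Q = 26.5 + 1.64Q → Q* = 6.4216, P* = 37.0315.
Marginal revenue: MR = 82.625 − 14.2Q. Set MR = MC: 82.625 − 14.2Q = 26.5 + 1.64Q → Q_m = 3.5432.
Price P_m = 82.625 − 7.1·3.5432 = 57.4683; MC(Q_m) = 26.5 + 1.64·3.5432 = 32.3108.
Competitive Q* = 6.4216, so ΔQ = 2.8784; wedge = 57.4683 − 32.3108 = 25.1575.
The triangle = ½ × 2.8784 × 25.1575 = 36.21.

36.21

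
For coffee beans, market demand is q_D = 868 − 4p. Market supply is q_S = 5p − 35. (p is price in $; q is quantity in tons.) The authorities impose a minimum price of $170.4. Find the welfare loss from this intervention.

$17673.616

In inverse form: demand p = 217 − 0.25q, supply p = 7 + 0.2q.
Competitive equilibrium: 217 − 0.25q = 7 + 0.2q → q* = 466.66667, p* = 100.33333.
At the floor p = 170.4, quantity demanded = (217 − 170.4)/0.25 = 186.4.
Sellers' marginal cost at q' = 186.4: 7 + 0.2·186.4 = 44.28.
Δq = 466.66667 − 186.4 = 280.26667; wedge = 170.4 − 44.28 = 126.12.
Welfare loss = ½ × 280.26667 × 126.12 = $17673.616.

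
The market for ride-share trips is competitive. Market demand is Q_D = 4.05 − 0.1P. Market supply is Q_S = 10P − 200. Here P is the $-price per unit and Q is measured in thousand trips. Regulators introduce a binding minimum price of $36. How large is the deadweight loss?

$12.60 thousand

In inverse form: demand P = 40.5 − 10Q, supply P = 20 + 0.1Q.
Competitive equilibrium: 40.5 − 10Q = 20 + 0.1Q → Q* = 2.0297, P* = 20.203.
At the floor P = 36, quantity demanded = (40.5 − 36)/10 = 0.45.
Sellers' marginal cost at Q' = 0.45: 20 + 0.1·0.45 = 20.045.
ΔQ = 2.0297 − 0.45 = 1.5797; wedge = 36 − 20.045 = 15.955.
The triangle = ½ × 1.5797 × 15.955 = $12.60 thousand.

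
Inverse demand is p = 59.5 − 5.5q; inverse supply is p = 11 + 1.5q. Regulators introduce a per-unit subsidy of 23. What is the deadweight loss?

Competitive equilibrium: 59.5 − 5.5q = 11 + 1.5q → q* = 6.9286, p* = 21.3929.
The subsidy lowers effective supply by 23: p = 1.5q − 12.
New quantity: 59.5 − 5.5q = 1.5q − 12 → q' = 10.2143.
Overproduction Δq = 10.2143 − 6.9286 = 3.2857; wedge = subsidy = 23.
DWL = ½ × 3.2857 × 23 = 37.79.

37.79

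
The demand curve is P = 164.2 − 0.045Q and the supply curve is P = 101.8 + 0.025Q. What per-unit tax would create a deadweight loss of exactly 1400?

Competitive equilibrium: 164.2 − 0.045Q = 101.8 + 0.025Q → Q* = 891.4286, P* = 124.0857.
A tax t gives ΔQ = t/0.07 and wedge t, so DWL = t²/0.14.
t²/0.14 = 1400 → t² = 196 → t = 14.

14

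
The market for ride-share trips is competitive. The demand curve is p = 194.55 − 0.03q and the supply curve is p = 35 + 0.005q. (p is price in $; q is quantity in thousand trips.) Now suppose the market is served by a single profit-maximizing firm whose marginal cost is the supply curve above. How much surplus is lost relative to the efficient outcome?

$77466.04 thousand

Competitive equilibrium: 194.55 − 0.03q = 35 + 0.005q → q* = 4558.57143, p* = 57.79286.
Marginal revenue: MR = 194.55 − 0.06q. Set MR = MC: 194.55 − 0.06q = 35 + 0.005q → q_m = 2454.61538.
Price p_m = 194.55 − 0.03·2454.61538 = 120.91154; MC(q_m) = 35 + 0.005·2454.61538 = 47.27308.
Competitive q* = 4558.57143, so Δq = 2103.95605; wedge = 120.91154 − 47.27308 = 73.63846.
DWL = ½ × 2103.95605 × 73.63846 = $77466.04 thousand.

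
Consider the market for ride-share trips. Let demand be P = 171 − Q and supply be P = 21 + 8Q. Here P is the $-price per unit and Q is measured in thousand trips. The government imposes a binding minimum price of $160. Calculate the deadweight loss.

Competitive equilibrium: 171 − Q = 21 + 8Q → Q* = 16.6667, P* = 154.3333.
At the floor P = 160, quantity demanded = (171 − 160)/1 = 11.
Sellers' marginal cost at Q' = 11: 21 + 8·11 = 109.
ΔQ = 16.6667 − 11 = 5.6667; wedge = 160 − 109 = 51.
The triangle = ½ × 5.6667 × 51 = $144.50 thousand.

$144.50 thousand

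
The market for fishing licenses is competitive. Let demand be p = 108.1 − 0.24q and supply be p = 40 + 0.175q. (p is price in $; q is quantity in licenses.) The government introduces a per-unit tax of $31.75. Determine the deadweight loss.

Competitive equilibrium: 108.1 − 0.24q = 40 + 0.175q → q* = 164.0964, p* = 68.7169.
With the tax, the buyer price exceeds the seller price by 31.75: (108.1 − 0.24q) − (40 + 0.175q) = 31.75 → q' = 87.5904.
Δq = 164.0964 − 87.5904 = 76.506; the wedge equals the tax, 31.75.
DWL = ½ × 76.506 × 31.75 = $1214.53.

$1214.53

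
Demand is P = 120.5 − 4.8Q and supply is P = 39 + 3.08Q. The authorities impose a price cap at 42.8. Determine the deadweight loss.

Competitive equilibrium: 120.5 − 4.8Q = 39 + 3.08Q → Q* = 10.34264, P* = 70.85533.
At the ceiling P = 42.8, quantity supplied = (42.8 − 39)/3.08 = 1.23377.
Willingness to pay at Q' = 1.23377: 120.5 − 4.8·1.23377 = 114.5779.
ΔQ = 10.34264 − 1.23377 = 9.10887; wedge = 114.5779 − 42.8 = 71.7779.
DWL = ½ × 9.10887 × 71.7779 = 326.91.

326.91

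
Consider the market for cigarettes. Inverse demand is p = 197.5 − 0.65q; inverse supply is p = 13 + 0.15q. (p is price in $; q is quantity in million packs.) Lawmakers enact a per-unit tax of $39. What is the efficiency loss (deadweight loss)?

$950.625 million

Competitive equilibrium: 197.5 − 0.65q = 13 + 0.15q → q* = 230.625, p* = 47.5938.
With the tax, the buyer price exceeds the seller price by 39: (197.5 − 0.65q) − (13 + 0.15q) = 39 → q' = 181.875.
Δq = 230.625 − 181.875 = 48.75; the wedge equals the tax, 39.
The triangle = ½ × 48.75 × 39 = $950.625 million.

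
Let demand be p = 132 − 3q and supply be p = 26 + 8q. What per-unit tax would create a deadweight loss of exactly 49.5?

33

Competitive equilibrium: 132 − 3q = 26 + 8q → q* = 9.6364, p* = 103.0909.
A tax t gives Δq = t/11 and wedge t, so DWL = t²/22.
t²/22 = 49.5 → t² = 1089 → t = 33.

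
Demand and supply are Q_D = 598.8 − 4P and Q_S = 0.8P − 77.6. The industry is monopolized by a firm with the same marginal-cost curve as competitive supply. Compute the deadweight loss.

In inverse form: demand P = 149.7 − 0.25Q, supply P = 97 + 1.25Q.
Competitive equilibrium: 149.7 − 0.25Q = 97 + 1.25Q → Q* = 35.1333, P* = 140.9167.
Marginal revenue: MR = 149.7 − 0.5Q. Set MR = MC: 149.7 − 0.5Q = 97 + 1.25Q → Q_m = 30.1143.
Price P_m = 149.7 − 0.25·30.1143 = 142.1714; MC(Q_m) = 97 + 1.25·30.1143 = 134.6429.
Competitive Q* = 35.1333, so ΔQ = 5.019; wedge = 142.1714 − 134.6429 = 7.5285.
Welfare loss = ½ × 5.019 × 7.5285 = 18.89.

18.89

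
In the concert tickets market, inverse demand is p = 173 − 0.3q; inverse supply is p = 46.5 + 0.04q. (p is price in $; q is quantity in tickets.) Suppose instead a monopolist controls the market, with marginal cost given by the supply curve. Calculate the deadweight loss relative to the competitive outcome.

$5170.76

Competitive equilibrium: 173 − 0.3q = 46.5 + 0.04q → q* = 372.0588, p* = 61.3824.
Marginal revenue: MR = 173 − 0.6q. Set MR = MC: 173 − 0.6q = 46.5 + 0.04q → q_m = 197.6563.
Price p_m = 173 − 0.3·197.6563 = 113.7031; MC(q_m) = 46.5 + 0.04·197.6563 = 54.4063.
Competitive q* = 372.0588, so Δq = 174.4025; wedge = 113.7031 − 54.4063 = 59.2968.
The triangle = ½ × 174.4025 × 59.2968 = $5170.76.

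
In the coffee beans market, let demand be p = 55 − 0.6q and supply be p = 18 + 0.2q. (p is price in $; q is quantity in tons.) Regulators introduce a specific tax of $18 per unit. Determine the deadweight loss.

Competitive equilibrium: 55 − 0.6q = 18 + 0.2q → q* = 46.25, p* = 27.25.
With the tax, the buyer price exceeds the seller price by 18: (55 − 0.6q) − (18 + 0.2q) = 18 → q' = 23.75.
Δq = 46.25 − 23.75 = 22.5; the wedge equals the tax, 18.
DWL = ½ × 22.5 × 18 = $202.50.

$202.50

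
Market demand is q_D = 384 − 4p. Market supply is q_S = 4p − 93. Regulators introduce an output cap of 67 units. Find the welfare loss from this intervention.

1540.56

In inverse form: demand p = 96 − 0.25q, supply p = 23.25 + 0.25q.
Competitive equilibrium: 96 − 0.25q = 23.25 + 0.25q → q* = 145.5, p* = 59.625.
At q = 67: demand price = 96 − 0.25·67 = 79.25; supply price = 23.25 + 0.25·67 = 40.
Δq = 145.5 − 67 = 78.5; wedge = 79.25 − 40 = 39.25.
The triangle = ½ × 78.5 × 39.25 = 1540.56.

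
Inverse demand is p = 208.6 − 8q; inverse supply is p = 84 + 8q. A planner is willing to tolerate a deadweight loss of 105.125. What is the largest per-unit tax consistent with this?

Competitive equilibrium: 208.6 − 8q = 84 + 8q → q* = 7.7875, p* = 146.3.
A tax t gives Δq = t/16 and wedge t, so DWL = t²/32.
t²/32 = 105.125 → t² = 3364 → t = 58.

58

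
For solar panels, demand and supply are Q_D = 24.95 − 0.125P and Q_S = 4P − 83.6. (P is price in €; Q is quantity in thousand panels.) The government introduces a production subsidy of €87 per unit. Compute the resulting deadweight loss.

In inverse form: demand P = 199.6 − 8Q, supply P = 20.9 + 0.25Q.
Competitive equilibrium: 199.6 − 8Q = 20.9 + 0.25Q → Q* = 21.6606, P* = 26.3152.
The subsidy lowers effective supply by 87: P = 0.25Q − 66.1.
New quantity: 199.6 − 8Q = 0.25Q − 66.1 → Q' = 32.2061.
Overproduction ΔQ = 32.2061 − 21.6606 = 10.5455; wedge = subsidy = 87.
Deadweight loss = ½ × 10.5455 × 87 = €458.73 thousand.

€458.73 thousand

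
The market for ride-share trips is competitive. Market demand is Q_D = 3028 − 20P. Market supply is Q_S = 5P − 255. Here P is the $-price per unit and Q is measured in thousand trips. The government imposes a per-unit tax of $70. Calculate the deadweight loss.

$9800 thousand

In inverse form: demand P = 151.4 − 0.05Q, supply P = 51 + 0.2Q.
Competitive equilibrium: 151.4 − 0.05Q = 51 + 0.2Q → Q* = 401.6, P* = 131.32.
With the tax, the buyer price exceeds the seller price by 70: (151.4 − 0.05Q) − (51 + 0.2Q) = 70 → Q' = 121.6.
ΔQ = 401.6 − 121.6 = 280; the wedge equals the tax, 70.
Deadweight loss = ½ × 280 × 70 = $9800 thousand.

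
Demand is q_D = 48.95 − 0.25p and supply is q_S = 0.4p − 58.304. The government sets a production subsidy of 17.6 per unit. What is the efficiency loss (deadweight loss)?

In inverse form: demand p = 195.8 − 4q, supply p = 145.76 + 2.5q.
Competitive equilibrium: 195.8 − 4q = 145.76 + 2.5q → q* = 7.6985, p* = 165.0062.
The subsidy lowers effective supply by 17.6: p = 128.16 + 2.5q.
New quantity: 195.8 − 4q = 128.16 + 2.5q → q' = 10.4062.
Overproduction Δq = 10.4062 − 7.6985 = 2.7077; wedge = subsidy = 17.6.
Deadweight loss = ½ × 2.7077 × 17.6 = 23.83.

23.83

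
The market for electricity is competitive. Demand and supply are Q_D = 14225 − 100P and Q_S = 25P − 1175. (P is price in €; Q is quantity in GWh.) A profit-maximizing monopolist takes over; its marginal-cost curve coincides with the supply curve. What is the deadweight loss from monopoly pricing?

€2520.16

In inverse form: demand P = 142.25 − 0.01Q, supply P = 47 + 0.04Q.
Competitive equilibrium: 142.25 − 0.01Q = 47 + 0.04Q → Q* = 1905, P* = 123.2.
Marginal revenue: MR = 142.25 − 0.02Q. Set MR = MC: 142.25 − 0.02Q = 47 + 0.04Q → Q_m = 1587.5.
Price P_m = 142.25 − 0.01·1587.5 = 126.375; MC(Q_m) = 47 + 0.04·1587.5 = 110.5.
Competitive Q* = 1905, so ΔQ = 317.5; wedge = 126.375 − 110.5 = 15.875.
The triangle = ½ × 317.5 × 15.875 = €2520.16.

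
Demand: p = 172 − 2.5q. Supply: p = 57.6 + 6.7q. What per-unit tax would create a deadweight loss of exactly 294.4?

73.6

Competitive equilibrium: 172 − 2.5q = 57.6 + 6.7q → q* = 12.4348, p* = 140.913.
A tax t gives Δq = t/9.2 and wedge t, so DWL = t²/18.4.
t²/18.4 = 294.4 → t² = 5416.96 → t = 73.6.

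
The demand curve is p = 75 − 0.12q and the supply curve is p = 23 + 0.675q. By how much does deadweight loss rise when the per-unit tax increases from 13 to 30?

459.75

Competitive equilibrium: 75 − 0.12q = 23 + 0.675q → q* = 65.4088, p* = 67.1509.
For a per-unit tax t: Δq = t/0.795, so DWL = ½·t·(t/0.795) = t²/1.59.
At t = 13: DWL = 106.289. At t = 30: DWL = 566.038.
Increase = 566.038 − 106.289 = 459.75.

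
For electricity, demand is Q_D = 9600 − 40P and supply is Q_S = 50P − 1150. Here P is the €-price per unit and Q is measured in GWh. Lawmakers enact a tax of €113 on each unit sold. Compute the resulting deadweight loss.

In inverse form: demand P = 240 − 0.025Q, supply P = 23 + 0.02Q.
Competitive equilibrium: 240 − 0.025Q = 23 + 0.02Q → Q* = 4822.2222, P* = 119.4444.
With the tax, the buyer price exceeds the seller price by 113: (240 − 0.025Q) − (23 + 0.02Q) = 113 → Q' = 2311.1111.
ΔQ = 4822.2222 − 2311.1111 = 2511.1111; the wedge equals the tax, 113.
Welfare loss = ½ × 2511.1111 × 113 = €141877.78.

€141877.78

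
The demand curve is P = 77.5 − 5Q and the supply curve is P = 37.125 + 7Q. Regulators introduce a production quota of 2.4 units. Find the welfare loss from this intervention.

Competitive equilibrium: 77.5 − 5Q = 37.125 + 7Q → Q* = 3.3646, P* = 60.6771.
At Q = 2.4: demand price = 77.5 − 5·2.4 = 65.5; supply price = 37.125 + 7·2.4 = 53.925.
ΔQ = 3.3646 − 2.4 = 0.9646; wedge = 65.5 − 53.925 = 11.575.
The triangle = ½ × 0.9646 × 11.575 = 5.58.

5.58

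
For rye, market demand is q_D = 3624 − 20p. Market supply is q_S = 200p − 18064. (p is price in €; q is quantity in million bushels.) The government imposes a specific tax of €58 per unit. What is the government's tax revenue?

In inverse form: demand p = 181.2 − 0.05q, supply p = 90.32 + 0.005q.
Competitive equilibrium: 181.2 − 0.05q = 90.32 + 0.005q → q* = 1652.36364, p* = 98.58182.
With the tax, the buyer price exceeds the seller price by 58: (181.2 − 0.05q) − (90.32 + 0.005q) = 58 → q' = 597.81818.
Tax revenue = 58 × 597.81818 = €34673.45 million.

€34673.45 million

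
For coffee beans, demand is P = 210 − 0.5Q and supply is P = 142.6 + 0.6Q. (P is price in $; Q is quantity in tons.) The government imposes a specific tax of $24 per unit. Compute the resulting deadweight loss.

$261.82

Competitive equilibrium: 210 − 0.5Q = 142.6 + 0.6Q → Q* = 61.2727, P* = 179.3636.
With the tax, the buyer price exceeds the seller price by 24: (210 − 0.5Q) − (142.6 + 0.6Q) = 24 → Q' = 39.4545.
ΔQ = 61.2727 − 39.4545 = 21.8182; the wedge equals the tax, 24.
The triangle = ½ × 21.8182 × 24 = $261.82.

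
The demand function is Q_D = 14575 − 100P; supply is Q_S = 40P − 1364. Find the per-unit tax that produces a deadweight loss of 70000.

In inverse form: demand P = 145.75 − 0.01Q, supply P = 34.1 + 0.025Q.
Competitive equilibrium: 145.75 − 0.01Q = 34.1 + 0.025Q → Q* = 3190, P* = 113.85.
A tax t gives ΔQ = t/0.035 and wedge t, so DWL = t²/0.07.
t²/0.07 = 70000 → t² = 4900 → t = 70.

70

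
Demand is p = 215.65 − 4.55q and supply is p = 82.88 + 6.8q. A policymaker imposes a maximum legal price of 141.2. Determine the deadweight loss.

55.29

Competitive equilibrium: 215.65 − 4.55q = 82.88 + 6.8q → q* = 11.6978, p* = 162.425.
At the ceiling p = 141.2, quantity supplied = (141.2 − 82.88)/6.8 = 8.5765.
Willingness to pay at q' = 8.5765: 215.65 − 4.55·8.5765 = 176.6269.
Δq = 11.6978 − 8.5765 = 3.1213; wedge = 176.6269 − 141.2 = 35.4269.
Deadweight loss = ½ × 3.1213 × 35.4269 = 55.29.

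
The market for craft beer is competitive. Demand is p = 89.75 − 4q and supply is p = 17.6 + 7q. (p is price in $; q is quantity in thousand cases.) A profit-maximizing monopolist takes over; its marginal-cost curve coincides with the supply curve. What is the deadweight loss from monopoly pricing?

$16.83 thousand

Competitive equilibrium: 89.75 − 4q = 17.6 + 7q → q* = 6.5591, p* = 63.5136.
Marginal revenue: MR = 89.75 − 8q. Set MR = MC: 89.75 − 8q = 17.6 + 7q → q_m = 4.81.
Price p_m = 89.75 − 4·4.81 = 70.51; MC(q_m) = 17.6 + 7·4.81 = 51.27.
Competitive q* = 6.5591, so Δq = 1.7491; wedge = 70.51 − 51.27 = 19.24.
DWL = ½ × 1.7491 × 19.24 = $16.83 thousand.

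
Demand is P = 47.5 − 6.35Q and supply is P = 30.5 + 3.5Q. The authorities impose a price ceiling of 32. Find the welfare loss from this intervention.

Competitive equilibrium: 47.5 − 6.35Q = 30.5 + 3.5Q → Q* = 1.7259, P* = 36.5406.
At the ceiling P = 32, quantity supplied = (32 − 30.5)/3.5 = 0.4286.
Willingness to pay at Q' = 0.4286: 47.5 − 6.35·0.4286 = 44.7784.
ΔQ = 1.7259 − 0.4286 = 1.2973; wedge = 44.7784 − 32 = 12.7784.
The triangle = ½ × 1.2973 × 12.7784 = 8.29.

8.29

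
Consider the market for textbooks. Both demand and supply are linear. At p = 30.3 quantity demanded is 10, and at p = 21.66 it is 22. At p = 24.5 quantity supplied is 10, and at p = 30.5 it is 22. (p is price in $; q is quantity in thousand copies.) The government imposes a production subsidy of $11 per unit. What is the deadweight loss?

Demand slope = (21.66 − 30.3)/(22 − 10) = −0.72, so p = 37.5 − 0.72q.
Supply slope = (30.5 − 24.5)/(22 − 10) = 0.5, so p = 19.5 + 0.5q.
Competitive equilibrium: 37.5 − 0.72q = 19.5 + 0.5q → q* = 14.7541, p* = 26.877.
The subsidy lowers effective supply by 11: p = 8.5 + 0.5q.
New quantity: 37.5 − 0.72q = 8.5 + 0.5q → q' = 23.7705.
Overproduction Δq = 23.7705 − 14.7541 = 9.0164; wedge = subsidy = 11.
The triangle = ½ × 9.0164 × 11 = $49.59 thousand.

$49.59 thousand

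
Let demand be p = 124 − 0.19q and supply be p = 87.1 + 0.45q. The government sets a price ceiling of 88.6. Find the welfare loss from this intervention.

Competitive equilibrium: 124 − 0.19q = 87.1 + 0.45q → q* = 57.65625, p* = 113.04531.
At the ceiling p = 88.6, quantity supplied = (88.6 − 87.1)/0.45 = 3.33333.
Willingness to pay at q' = 3.33333: 124 − 0.19·3.33333 = 123.36667.
Δq = 57.65625 − 3.33333 = 54.32292; wedge = 123.36667 − 88.6 = 34.76667.
Welfare loss = ½ × 54.32292 × 34.76667 = 944.31.

944.31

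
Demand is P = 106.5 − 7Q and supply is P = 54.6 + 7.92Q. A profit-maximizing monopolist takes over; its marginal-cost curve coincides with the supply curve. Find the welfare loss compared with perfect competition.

Competitive equilibrium: 106.5 − 7Q = 54.6 + 7.92Q → Q* = 3.4786, P* = 82.1501.
Marginal revenue: MR = 106.5 − 14Q. Set MR = MC: 106.5 − 14Q = 54.6 + 7.92Q → Q_m = 2.3677.
Price P_m = 106.5 − 7·2.3677 = 89.9261; MC(Q_m) = 54.6 + 7.92·2.3677 = 73.3522.
Competitive Q* = 3.4786, so ΔQ = 1.1109; wedge = 89.9261 − 73.3522 = 16.5739.
DWL = ½ × 1.1109 × 16.5739 = 9.21.

9.21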